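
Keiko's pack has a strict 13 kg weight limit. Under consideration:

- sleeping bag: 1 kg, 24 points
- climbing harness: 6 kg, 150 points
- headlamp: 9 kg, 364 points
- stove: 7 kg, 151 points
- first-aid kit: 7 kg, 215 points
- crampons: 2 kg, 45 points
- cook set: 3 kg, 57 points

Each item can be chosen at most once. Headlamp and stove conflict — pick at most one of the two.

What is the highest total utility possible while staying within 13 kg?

445

A density-first pass picks sleeping bag + headlamp + crampons — 433 at 12 kg.
The 2 kg tied up in crampons is better spent on cook set — total rises to 445 (13 kg).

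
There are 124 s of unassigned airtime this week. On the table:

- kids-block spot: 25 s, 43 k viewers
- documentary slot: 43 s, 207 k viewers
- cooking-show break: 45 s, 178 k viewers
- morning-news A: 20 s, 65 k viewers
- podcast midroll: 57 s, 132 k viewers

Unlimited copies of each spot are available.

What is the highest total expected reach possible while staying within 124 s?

479

The ratio ordering already packs tightly: 2×documentary slot + morning-news A, 106 s, 479.
No other feasible combination exceeds 479.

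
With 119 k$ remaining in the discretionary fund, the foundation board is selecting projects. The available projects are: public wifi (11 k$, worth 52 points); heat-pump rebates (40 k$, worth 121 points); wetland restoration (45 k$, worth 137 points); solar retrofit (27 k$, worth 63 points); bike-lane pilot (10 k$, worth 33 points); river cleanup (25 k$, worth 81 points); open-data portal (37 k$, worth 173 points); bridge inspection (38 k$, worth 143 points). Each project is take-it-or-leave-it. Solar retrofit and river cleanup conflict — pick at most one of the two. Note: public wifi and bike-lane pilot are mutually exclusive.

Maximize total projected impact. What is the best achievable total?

449

Ranking by ratio (projected impact/k$): public wifi 4.73, open-data portal 4.68, bridge inspection 3.76.
Public wifi + river cleanup + open-data portal + bridge inspection uses 111 of the 119 k$ and totals 449.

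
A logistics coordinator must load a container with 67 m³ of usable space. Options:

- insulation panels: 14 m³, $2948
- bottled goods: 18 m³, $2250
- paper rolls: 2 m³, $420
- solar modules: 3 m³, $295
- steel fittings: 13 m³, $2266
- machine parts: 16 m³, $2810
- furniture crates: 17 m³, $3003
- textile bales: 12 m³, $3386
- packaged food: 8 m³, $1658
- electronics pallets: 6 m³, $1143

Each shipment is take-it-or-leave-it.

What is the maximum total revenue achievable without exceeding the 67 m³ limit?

Filling by ratio: insulation panels + paper rolls + solar modules + furniture crates + textile bales + packaged food + electronics pallets for 12853, with 5 m³ left unused.
The 11 m³ tied up in paper rolls and solar modules and electronics pallets is better spent on machine parts — total rises to 13805 (67 m³).
Nothing else within 67 m³ beats 13805.

13805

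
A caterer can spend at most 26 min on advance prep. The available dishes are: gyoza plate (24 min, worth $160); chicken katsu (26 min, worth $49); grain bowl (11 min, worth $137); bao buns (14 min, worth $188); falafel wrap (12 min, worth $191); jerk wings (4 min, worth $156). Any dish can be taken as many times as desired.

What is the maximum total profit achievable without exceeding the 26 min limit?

936

Taking 6×jerk wings: 24 min used, 936 in profit.
Every other selection either busts 26 min or fails to beat 936.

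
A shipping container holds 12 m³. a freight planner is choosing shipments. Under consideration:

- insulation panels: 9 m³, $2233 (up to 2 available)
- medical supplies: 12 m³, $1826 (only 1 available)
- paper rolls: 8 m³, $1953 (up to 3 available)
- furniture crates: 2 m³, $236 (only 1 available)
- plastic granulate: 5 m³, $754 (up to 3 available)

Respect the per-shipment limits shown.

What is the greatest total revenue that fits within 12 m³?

2469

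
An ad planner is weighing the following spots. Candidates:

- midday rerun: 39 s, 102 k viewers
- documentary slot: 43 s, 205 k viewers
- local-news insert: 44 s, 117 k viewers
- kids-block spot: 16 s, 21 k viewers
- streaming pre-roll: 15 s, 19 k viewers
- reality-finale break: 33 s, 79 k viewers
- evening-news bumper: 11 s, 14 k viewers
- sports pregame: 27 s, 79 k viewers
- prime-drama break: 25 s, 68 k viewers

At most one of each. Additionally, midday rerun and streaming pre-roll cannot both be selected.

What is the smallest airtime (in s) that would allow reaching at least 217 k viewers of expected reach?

Look for the lowest-airtime combination reaching 217.
documentary slot + evening-news bumper reaches 219 using 54 s.
Any bundle with less than 54 s falls short of 217.

54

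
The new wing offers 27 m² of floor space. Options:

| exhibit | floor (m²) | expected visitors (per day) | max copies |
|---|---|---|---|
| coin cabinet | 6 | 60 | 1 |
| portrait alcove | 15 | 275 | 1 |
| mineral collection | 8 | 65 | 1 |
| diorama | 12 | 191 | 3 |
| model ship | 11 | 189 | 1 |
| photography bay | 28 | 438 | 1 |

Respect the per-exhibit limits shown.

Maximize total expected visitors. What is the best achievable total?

466

Greedy by ratio would take portrait alcove + model ship: 26 m² used, total 464.
The 11 m² tied up in model ship is better spent on diorama — total rises to 466 (27 m²).
That's the maximum — no swap from here does better than 466.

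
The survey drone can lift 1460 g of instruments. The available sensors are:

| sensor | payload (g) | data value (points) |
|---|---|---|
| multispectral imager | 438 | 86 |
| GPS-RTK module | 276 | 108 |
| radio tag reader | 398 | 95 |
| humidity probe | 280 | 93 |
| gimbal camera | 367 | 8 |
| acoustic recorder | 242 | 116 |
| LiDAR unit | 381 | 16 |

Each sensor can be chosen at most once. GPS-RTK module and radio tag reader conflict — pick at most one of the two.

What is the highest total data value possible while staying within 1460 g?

403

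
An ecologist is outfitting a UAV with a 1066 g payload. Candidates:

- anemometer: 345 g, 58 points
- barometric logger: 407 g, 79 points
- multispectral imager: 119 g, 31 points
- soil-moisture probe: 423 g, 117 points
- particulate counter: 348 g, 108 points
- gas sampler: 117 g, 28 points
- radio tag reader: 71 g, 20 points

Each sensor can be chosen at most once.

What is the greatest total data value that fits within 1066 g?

284

Greedy by ratio would take multispectral imager + soil-moisture probe + particulate counter + radio tag reader: 961 g used, total 276.
Dropping radio tag reader frees 71 g; slotting in gas sampler (117 g) lifts the total to 284 at 1007 g.
Every other selection either busts 1066 g or fails to beat 284.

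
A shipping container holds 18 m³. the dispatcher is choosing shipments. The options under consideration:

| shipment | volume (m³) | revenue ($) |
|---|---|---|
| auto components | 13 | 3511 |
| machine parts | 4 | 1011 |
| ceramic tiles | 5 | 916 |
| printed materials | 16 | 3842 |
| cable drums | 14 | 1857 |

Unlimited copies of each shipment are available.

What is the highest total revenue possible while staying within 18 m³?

4522

By revenue per m³: auto components 270.08, machine parts 252.75, printed materials 240.12, ceramic tiles 183.20 lead.
The ratio ordering already packs tightly: auto components + machine parts, 17 m³, 4522.
No other feasible combination exceeds 4522.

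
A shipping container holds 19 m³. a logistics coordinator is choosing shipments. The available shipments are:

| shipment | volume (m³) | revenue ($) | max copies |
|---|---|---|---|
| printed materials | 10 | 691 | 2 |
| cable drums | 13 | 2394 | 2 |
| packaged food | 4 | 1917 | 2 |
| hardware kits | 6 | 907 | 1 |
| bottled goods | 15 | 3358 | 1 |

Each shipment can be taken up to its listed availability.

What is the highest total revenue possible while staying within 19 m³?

Density check — packaged food 479.25, bottled goods 223.87, cable drums 184.15, hardware kits 151.17 are the best per m³.
The ratio heuristic lands on 2×packaged food + hardware kits (4741) but leaves 5 m³ idle.
Replace packaged food and hardware kits with bottled goods: the trade gains 534 net, giving 5275 at 19 m³.

5275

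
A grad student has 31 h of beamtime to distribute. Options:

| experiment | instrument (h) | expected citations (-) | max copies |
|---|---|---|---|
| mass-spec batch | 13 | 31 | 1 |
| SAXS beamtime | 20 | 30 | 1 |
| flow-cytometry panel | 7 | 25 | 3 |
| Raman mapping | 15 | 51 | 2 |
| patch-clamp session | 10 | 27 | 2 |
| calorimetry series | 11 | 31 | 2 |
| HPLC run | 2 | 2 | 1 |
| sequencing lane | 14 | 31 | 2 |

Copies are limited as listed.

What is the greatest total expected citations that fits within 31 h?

103

Greedy by ratio would take 3×flow-cytometry panel + patch-clamp session: 31 h used, total 102.
Replace flow-cytometry panel and patch-clamp session with Raman mapping + HPLC run: the trade gains 1 net, giving 103 at 31 h.
No other feasible combination exceeds 103.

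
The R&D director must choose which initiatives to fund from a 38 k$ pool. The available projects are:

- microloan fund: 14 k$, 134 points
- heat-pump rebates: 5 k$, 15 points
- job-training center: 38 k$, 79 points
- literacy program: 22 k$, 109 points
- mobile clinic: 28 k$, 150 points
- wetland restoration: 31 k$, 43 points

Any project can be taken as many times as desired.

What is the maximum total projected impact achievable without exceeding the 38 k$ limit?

298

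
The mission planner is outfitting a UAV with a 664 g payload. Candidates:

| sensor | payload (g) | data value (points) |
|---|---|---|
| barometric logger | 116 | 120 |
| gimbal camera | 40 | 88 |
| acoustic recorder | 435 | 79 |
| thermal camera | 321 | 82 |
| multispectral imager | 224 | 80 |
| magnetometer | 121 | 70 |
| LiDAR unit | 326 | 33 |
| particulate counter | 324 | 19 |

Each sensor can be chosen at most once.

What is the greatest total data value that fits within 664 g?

Greedy by ratio would take barometric logger + gimbal camera + multispectral imager + magnetometer: 501 g used, total 358.
Dropping multispectral imager frees 224 g; slotting in thermal camera (321 g) lifts the total to 360 at 598 g.
No other feasible combination exceeds 360.

360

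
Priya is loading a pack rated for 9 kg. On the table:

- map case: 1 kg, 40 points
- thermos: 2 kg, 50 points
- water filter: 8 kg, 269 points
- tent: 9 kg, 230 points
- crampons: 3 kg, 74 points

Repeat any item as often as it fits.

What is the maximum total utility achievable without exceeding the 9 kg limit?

360

Taking 9×map case: 9 kg used, 360 in utility.
That's the maximum — no swap from here does better than 360.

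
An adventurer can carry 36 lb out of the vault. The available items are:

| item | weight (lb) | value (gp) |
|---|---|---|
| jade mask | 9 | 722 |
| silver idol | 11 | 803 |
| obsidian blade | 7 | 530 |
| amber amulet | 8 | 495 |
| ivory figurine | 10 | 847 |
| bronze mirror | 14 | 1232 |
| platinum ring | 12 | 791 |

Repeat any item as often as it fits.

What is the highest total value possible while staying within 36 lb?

By value per lb: bronze mirror 88.00, ivory figurine 84.70, jade mask 80.22 lead.
Best packing: obsidian blade + 2×bronze mirror — 35 lb, 2994 total.
Nothing else within 36 lb beats 2994.

2994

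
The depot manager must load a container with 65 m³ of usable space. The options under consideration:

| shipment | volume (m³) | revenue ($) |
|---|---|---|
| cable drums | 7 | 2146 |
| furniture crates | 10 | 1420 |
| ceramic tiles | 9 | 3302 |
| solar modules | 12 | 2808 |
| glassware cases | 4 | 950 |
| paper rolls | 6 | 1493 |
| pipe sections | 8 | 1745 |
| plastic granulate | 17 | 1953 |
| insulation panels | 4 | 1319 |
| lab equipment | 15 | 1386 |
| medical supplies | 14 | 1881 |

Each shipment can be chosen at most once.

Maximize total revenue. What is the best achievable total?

Ranking by ratio (revenue/m³): ceramic tiles 366.89, insulation panels 329.75, cable drums 306.57.
Filling by ratio: cable drums + furniture crates + ceramic tiles + solar modules + glassware cases + paper rolls + pipe sections + insulation panels for 15183, with 5 m³ left unused.
The 10 m³ tied up in furniture crates is better spent on medical supplies — total rises to 15644 (64 m³).
No other feasible combination exceeds 15644.

15644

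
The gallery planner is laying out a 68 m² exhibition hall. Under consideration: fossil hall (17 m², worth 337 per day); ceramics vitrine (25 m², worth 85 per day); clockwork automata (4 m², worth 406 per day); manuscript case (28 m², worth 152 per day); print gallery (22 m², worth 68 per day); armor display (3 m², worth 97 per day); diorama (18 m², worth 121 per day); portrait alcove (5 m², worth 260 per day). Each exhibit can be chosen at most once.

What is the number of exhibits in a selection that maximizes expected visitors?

The maximum expected visitors within 68 m² is 1252.
For example fossil hall + clockwork automata + manuscript case + armor display + portrait alcove achieves it, using 57 m².
Any selection reaching 1252 contains exactly 5 exhibits.

5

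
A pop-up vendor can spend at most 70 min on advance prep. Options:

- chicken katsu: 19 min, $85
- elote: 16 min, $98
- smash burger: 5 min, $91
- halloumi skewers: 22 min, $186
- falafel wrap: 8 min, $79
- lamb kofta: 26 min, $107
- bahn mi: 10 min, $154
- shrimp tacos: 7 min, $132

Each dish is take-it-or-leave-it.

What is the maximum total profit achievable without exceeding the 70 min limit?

740

Ranking by ratio (profit/min): shrimp tacos 18.86, smash burger 18.20, bahn mi 15.40.
The ratio ordering already packs tightly: elote + smash burger + halloumi skewers + falafel wrap + bahn mi + shrimp tacos, 68 min, 740.
Next best is smash burger + halloumi skewers + lamb kofta + bahn mi + shrimp tacos at 670 (70 min) — short by 70.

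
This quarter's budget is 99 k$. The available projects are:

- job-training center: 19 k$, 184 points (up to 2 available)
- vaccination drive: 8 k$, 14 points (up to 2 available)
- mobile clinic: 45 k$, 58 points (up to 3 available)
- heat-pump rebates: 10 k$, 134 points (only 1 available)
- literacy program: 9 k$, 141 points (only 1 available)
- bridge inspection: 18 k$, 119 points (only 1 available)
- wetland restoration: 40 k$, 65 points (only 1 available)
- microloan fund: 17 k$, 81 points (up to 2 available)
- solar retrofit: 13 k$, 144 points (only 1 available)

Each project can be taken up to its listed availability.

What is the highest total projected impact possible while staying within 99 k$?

2×job-training center + vaccination drive + heat-pump rebates + literacy program + bridge inspection + solar retrofit uses 96 of the 99 k$ and totals 920.

920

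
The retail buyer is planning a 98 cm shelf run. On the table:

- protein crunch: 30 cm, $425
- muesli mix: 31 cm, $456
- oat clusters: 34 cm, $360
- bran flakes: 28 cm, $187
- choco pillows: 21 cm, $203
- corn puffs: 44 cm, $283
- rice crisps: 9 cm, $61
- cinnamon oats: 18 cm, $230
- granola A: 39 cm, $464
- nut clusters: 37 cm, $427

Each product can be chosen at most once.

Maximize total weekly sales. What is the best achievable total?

Ranking by ratio (weekly sales/cm): muesli mix 14.71, protein crunch 14.17, cinnamon oats 12.78, granola A 11.90.
The ratio heuristic lands on protein crunch + muesli mix + rice crisps + cinnamon oats (1172) but leaves 10 cm idle.
Replace rice crisps and cinnamon oats with nut clusters: the trade gains 136 net, giving 1308 at 98 cm.
That's the maximum — no swap from here does better than 1308.

1308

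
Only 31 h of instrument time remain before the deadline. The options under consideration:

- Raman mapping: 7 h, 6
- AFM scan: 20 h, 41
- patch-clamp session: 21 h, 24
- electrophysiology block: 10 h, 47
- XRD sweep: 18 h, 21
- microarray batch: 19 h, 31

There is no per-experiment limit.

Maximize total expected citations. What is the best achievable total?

Ranking by ratio (expected citations/h): electrophysiology block 4.70, AFM scan 2.05, microarray batch 1.63.
The ratio ordering already packs tightly: 3×electrophysiology block, 30 h, 141.
Nothing else within 31 h beats 141.

141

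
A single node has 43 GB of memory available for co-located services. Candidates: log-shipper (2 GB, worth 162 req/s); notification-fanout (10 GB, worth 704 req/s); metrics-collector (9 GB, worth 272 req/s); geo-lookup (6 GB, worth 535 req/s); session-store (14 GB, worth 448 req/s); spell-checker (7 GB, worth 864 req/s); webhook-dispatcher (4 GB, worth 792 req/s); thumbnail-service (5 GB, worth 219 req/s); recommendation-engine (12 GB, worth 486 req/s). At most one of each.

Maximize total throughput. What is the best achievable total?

3548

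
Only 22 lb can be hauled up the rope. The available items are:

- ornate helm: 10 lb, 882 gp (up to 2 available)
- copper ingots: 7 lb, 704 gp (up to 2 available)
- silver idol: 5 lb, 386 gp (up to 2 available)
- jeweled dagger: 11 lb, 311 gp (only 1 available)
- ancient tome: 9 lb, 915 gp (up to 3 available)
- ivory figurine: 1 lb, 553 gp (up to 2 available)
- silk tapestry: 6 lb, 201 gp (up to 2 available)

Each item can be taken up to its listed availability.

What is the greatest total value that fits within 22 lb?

Taking 2×ancient tome + 2×ivory figurine: 20 lb used, 2936 in value.

2936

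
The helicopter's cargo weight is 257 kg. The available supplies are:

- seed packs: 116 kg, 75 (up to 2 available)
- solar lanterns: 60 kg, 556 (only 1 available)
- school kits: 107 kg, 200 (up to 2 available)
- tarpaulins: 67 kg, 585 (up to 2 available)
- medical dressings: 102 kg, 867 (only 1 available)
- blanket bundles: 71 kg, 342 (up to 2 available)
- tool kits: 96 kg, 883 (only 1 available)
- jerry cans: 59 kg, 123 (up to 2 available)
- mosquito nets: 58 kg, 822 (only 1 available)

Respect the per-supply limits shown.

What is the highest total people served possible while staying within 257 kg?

2572

A density-first pass picks solar lanterns + tool kits + mosquito nets — 2261 at 214 kg.
Dropping solar lanterns frees 60 kg; slotting in medical dressings (102 kg) lifts the total to 2572 at 256 kg.
The spare 1 kg is too small for any remaining supply, and no exchange beats 2572.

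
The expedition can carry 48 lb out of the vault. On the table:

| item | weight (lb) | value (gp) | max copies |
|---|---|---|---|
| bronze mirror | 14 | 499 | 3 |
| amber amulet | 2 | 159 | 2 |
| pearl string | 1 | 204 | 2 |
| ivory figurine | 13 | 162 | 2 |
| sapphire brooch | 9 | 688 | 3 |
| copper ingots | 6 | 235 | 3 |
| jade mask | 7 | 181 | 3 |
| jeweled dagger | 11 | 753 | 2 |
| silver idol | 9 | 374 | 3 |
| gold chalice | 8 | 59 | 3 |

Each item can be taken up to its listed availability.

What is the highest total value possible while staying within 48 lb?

A density-first pass picks 2×amber amulet + 2×pearl string + 3×sapphire brooch + jeweled dagger — 3543 at 44 lb.
Replace amber amulet with copper ingots: the trade gains 76 net, giving 3619 at 48 lb.
Nothing else within 48 lb beats 3619.

3619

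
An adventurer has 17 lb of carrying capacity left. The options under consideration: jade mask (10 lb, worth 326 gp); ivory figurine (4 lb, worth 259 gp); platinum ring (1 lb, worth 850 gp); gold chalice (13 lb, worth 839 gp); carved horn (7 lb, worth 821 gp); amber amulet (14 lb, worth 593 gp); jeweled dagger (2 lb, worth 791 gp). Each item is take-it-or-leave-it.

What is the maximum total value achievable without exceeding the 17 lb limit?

2721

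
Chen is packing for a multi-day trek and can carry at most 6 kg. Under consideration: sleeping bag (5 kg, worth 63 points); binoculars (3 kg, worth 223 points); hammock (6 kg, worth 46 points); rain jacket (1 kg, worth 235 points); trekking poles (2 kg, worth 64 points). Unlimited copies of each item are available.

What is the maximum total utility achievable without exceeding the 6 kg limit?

1410

6×rain jacket uses 6 of the 6 kg and totals 1410.
That's the maximum — no swap from here does better than 1410.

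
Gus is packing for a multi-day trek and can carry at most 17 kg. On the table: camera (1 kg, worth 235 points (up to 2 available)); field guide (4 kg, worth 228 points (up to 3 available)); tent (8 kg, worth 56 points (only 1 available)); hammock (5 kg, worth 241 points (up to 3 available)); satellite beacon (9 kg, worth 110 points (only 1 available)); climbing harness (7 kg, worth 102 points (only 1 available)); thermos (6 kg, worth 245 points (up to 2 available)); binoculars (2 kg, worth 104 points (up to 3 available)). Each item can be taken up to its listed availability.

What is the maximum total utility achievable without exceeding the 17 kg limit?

Ranking by ratio (utility/kg): camera 235.00, field guide 57.00, binoculars 52.00, hammock 48.20.
A density-first pass picks 2×camera + 3×field guide + binoculars — 1258 at 16 kg.
Replace field guide with hammock: the trade gains 13 net, giving 1271 at 17 kg.
Nothing else within 17 kg beats 1271.

1271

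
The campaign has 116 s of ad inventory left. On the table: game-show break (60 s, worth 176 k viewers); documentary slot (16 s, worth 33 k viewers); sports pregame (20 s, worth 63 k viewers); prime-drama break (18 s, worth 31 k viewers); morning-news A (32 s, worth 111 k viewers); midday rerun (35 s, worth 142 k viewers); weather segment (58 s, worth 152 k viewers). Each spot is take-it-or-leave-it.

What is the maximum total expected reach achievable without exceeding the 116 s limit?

381

A density-first pass picks documentary slot + sports pregame + morning-news A + midday rerun — 349 at 103 s.
Dropping documentary slot and morning-news A frees 48 s; slotting in game-show break (60 s) lifts the total to 381 at 115 s.
The closest alternative, sports pregame + midday rerun + weather segment, reaches only 357.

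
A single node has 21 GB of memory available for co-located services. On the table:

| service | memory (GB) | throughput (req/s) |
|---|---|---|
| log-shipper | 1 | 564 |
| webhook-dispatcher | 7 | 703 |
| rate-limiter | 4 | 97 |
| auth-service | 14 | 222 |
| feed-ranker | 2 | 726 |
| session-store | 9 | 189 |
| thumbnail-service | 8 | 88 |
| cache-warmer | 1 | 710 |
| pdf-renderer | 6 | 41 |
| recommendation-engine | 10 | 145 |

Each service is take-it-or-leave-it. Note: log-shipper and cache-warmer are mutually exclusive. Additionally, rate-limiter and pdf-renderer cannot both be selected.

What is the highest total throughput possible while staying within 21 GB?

2328

Taking webhook-dispatcher + feed-ranker + session-store + cache-warmer: 19 GB used, 2328 in throughput.
That's the maximum — no feasible swap from here does better than 2328.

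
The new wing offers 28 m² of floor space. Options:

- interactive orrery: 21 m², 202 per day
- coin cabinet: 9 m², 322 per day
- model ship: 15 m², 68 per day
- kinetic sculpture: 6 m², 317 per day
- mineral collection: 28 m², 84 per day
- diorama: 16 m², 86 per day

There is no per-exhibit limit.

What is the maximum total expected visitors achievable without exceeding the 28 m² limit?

1273

Density check — kinetic sculpture 52.83, coin cabinet 35.78, interactive orrery 9.62, diorama 5.38 are the best per m².
Greedy by ratio would take 4×kinetic sculpture: 24 m² used, total 1268.
Replace kinetic sculpture with coin cabinet: the trade gains 5 net, giving 1273 at 27 m².
The spare 1 m² is too small for any remaining exhibit, and no exchange beats 1273.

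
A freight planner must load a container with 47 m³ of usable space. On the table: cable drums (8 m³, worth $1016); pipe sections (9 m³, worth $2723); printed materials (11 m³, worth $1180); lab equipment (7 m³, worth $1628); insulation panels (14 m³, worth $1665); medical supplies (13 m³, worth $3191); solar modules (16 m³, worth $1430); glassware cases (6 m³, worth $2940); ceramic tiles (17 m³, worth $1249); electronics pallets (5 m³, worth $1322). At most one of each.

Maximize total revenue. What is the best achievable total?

11841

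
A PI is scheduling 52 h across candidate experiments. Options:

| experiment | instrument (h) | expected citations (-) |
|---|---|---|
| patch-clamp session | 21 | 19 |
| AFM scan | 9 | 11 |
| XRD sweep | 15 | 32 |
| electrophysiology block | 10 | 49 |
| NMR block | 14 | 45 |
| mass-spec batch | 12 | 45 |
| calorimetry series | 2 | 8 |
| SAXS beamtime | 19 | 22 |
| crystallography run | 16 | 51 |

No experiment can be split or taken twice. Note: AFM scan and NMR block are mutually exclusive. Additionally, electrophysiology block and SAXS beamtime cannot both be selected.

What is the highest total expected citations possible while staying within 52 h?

190

By expected citations per h: electrophysiology block 4.90, calorimetry series 4.00, mass-spec batch 3.75 lead.
Electrophysiology block + NMR block + mass-spec batch + crystallography run uses 52 of the 52 h and totals 190.
Every other selection either busts 52 h or breaks a pairing rule or fails to beat 190.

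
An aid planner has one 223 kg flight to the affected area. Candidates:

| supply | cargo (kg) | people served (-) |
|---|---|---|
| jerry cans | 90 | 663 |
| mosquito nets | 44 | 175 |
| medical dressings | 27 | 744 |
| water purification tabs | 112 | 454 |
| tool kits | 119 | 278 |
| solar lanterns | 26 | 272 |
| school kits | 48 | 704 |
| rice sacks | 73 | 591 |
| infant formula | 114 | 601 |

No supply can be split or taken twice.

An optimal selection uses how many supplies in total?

5

Optimal total is 2486.
mosquito nets + medical dressings + solar lanterns + school kits + rice sacks hits 2486 at 218 kg.
Every optimal selection uses 5 supplies.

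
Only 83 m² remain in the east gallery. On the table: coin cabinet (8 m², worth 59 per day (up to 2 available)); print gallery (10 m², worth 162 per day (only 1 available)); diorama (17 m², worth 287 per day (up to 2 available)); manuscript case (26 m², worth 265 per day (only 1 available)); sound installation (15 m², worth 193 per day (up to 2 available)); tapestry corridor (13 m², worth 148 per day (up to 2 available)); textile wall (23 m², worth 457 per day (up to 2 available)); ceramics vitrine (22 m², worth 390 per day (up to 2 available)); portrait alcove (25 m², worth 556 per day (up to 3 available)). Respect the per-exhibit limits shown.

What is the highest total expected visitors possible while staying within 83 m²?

1731

A density-first pass picks coin cabinet + 3×portrait alcove — 1727 at 83 m².
Dropping coin cabinet and portrait alcove frees 33 m²; slotting in print gallery + textile wall (33 m²) lifts the total to 1731 at 83 m².
Nothing else within 83 m² beats 1731.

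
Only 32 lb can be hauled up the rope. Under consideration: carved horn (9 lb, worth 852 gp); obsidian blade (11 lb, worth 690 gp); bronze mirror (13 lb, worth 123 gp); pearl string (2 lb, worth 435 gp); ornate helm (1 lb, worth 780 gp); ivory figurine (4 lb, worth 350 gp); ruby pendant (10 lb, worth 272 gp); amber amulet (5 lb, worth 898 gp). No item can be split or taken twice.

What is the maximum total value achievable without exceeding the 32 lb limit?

4005

Best packing: carved horn + obsidian blade + pearl string + ornate helm + ivory figurine + amber amulet — 32 lb, 4005 total.
An exhaustive check of the 256 subsets confirms 4005.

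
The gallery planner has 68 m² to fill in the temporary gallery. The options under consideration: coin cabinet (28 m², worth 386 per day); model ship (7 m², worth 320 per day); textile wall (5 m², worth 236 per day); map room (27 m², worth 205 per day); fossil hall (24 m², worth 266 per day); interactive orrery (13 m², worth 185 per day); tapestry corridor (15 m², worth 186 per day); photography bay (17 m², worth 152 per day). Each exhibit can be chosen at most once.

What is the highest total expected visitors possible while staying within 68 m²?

1313

Coin cabinet + model ship + textile wall + interactive orrery + tapestry corridor uses 68 of the 68 m² and totals 1313.
No other feasible combination exceeds 1313.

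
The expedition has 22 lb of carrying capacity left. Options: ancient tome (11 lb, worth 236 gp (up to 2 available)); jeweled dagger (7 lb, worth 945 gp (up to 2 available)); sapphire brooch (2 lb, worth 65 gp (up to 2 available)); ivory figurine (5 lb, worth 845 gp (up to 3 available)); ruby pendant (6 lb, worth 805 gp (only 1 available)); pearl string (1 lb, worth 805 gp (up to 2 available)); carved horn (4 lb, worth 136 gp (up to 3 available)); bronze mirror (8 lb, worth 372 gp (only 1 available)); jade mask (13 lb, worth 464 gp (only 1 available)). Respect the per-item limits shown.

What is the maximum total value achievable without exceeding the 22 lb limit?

By value per lb: pearl string 805.00, ivory figurine 169.00, jeweled dagger 135.00, ruby pendant 134.17 lead.
The ratio heuristic lands on 3×ivory figurine + 2×pearl string + carved horn (4281) but leaves 1 lb idle.
Replace 2×ivory figurine and carved horn with 2×jeweled dagger: the trade gains 64 net, giving 4345 at 21 lb.
Nothing else within 22 lb beats 4345.

4345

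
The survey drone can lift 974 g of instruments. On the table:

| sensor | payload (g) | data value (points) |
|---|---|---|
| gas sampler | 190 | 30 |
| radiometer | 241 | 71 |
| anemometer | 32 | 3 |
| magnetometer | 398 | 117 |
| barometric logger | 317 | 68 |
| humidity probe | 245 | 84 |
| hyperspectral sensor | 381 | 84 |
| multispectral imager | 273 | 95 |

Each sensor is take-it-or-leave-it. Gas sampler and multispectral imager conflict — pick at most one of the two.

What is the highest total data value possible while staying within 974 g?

299

Ranking by ratio (data value/g): multispectral imager 0.35, humidity probe 0.34, radiometer 0.29, magnetometer 0.29.
Best packing: anemometer + magnetometer + humidity probe + multispectral imager — 948 g, 299 total.
Next best is magnetometer + humidity probe + multispectral imager at 296 (916 g) — short by 3.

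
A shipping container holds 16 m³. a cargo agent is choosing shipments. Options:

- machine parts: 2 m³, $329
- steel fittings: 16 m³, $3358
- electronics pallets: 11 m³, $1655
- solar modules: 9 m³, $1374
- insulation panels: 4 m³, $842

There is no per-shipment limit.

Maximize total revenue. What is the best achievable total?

4×insulation panels uses 16 of the 16 m³ and totals 3368.
That's the maximum — no swap from here does better than 3368.

3368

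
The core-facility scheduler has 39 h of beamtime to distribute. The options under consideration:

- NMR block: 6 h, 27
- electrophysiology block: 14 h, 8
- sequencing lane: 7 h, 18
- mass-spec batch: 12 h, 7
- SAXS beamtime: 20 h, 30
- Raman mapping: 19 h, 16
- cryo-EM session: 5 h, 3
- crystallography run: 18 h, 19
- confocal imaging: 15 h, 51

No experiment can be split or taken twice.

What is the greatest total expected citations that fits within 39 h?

99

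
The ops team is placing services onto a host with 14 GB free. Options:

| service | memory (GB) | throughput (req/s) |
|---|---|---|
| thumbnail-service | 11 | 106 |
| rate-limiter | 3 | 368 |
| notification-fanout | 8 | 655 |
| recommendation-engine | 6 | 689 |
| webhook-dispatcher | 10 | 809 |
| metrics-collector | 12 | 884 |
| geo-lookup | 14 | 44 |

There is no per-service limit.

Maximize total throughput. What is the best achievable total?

1472

4×rate-limiter uses 12 of the 14 GB and totals 1472.
No other feasible combination exceeds 1472.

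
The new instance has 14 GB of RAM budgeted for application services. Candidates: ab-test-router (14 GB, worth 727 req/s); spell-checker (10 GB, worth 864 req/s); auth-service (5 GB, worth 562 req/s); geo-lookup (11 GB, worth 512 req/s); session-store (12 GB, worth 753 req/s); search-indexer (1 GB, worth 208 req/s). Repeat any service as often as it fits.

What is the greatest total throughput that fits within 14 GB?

14×search-indexer uses 14 of the 14 GB and totals 2912.
No other feasible combination exceeds 2912.

2912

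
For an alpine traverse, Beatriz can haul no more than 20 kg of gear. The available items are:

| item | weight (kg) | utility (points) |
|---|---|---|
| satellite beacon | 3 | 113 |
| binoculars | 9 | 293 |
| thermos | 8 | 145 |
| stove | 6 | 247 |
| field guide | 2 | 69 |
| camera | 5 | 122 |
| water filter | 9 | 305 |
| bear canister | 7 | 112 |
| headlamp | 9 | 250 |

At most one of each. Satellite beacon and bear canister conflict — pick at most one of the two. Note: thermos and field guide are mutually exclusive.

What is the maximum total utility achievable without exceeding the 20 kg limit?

Best packing: satellite beacon + stove + field guide + water filter — 20 kg, 734 total.
Runner-up satellite beacon + binoculars + stove + field guide tops out at 722.

734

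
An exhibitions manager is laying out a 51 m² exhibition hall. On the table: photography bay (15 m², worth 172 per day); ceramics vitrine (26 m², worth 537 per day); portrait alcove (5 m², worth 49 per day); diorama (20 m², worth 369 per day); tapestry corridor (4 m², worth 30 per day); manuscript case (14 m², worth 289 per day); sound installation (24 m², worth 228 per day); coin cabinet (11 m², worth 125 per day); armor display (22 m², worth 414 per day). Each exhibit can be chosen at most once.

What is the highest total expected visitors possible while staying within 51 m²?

955

Taking the top-ratio exhibits first gives ceramics vitrine + manuscript case + coin cabinet for 951 (51 m²).
Replace manuscript case and coin cabinet with portrait alcove + diorama: the trade gains 4 net, giving 955 at 51 m².
Runner-up ceramics vitrine + manuscript case + coin cabinet tops out at 951.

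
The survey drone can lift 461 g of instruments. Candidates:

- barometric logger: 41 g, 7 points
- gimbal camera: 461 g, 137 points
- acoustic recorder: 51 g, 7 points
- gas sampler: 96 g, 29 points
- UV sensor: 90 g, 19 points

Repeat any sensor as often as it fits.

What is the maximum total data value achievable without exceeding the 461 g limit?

137

Greedy by ratio would take barometric logger + 4×gas sampler: 425 g used, total 123.
Replace barometric logger and 4×gas sampler with gimbal camera: the trade gains 14 net, giving 137 at 461 g.
Every other selection either busts 461 g or fails to beat 137.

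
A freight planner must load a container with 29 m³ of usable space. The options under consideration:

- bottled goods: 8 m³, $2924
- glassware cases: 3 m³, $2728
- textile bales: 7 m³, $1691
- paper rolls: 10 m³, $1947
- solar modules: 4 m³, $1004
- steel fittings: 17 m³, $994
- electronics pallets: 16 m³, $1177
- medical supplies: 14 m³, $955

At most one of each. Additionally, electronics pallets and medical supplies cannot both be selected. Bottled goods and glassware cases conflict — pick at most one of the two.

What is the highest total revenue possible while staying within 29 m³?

7566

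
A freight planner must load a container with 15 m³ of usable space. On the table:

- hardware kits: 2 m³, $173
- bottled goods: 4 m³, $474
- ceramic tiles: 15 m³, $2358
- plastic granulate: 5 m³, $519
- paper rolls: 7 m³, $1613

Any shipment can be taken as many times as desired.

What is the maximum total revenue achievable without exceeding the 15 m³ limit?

The ratio ordering already packs tightly: 2×paper rolls, 14 m³, 3226.

3226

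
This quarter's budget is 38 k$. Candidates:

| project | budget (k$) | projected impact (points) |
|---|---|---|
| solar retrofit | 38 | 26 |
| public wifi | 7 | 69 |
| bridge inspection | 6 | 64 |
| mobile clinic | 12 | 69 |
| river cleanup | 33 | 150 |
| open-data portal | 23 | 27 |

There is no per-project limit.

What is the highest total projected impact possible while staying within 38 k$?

394

Ranking by ratio (projected impact/k$): bridge inspection 10.67, public wifi 9.86, mobile clinic 5.75, river cleanup 4.55.
Filling by ratio: 6×bridge inspection for 384, with 2 k$ left unused.
The 12 k$ tied up in 2×bridge inspection is better spent on 2×public wifi — total rises to 394 (38 k$).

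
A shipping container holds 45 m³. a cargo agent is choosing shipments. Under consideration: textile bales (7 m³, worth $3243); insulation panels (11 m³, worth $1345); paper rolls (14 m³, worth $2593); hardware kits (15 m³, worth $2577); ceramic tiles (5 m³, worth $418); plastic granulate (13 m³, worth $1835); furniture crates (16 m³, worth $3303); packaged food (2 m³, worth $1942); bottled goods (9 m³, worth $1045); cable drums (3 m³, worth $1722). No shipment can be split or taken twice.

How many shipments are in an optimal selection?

The maximum revenue within 45 m³ is 12803.
textile bales + paper rolls + furniture crates + packaged food + cable drums hits 12803 at 42 m³.
Any selection reaching 12803 contains exactly 5 shipments.

5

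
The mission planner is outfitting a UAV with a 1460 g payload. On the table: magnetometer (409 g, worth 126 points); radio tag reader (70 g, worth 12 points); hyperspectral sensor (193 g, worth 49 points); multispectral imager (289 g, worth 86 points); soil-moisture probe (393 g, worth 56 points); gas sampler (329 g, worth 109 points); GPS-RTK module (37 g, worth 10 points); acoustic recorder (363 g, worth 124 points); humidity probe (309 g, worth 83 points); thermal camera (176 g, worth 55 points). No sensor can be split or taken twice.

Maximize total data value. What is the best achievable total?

A density-first pass picks magnetometer + radio tag reader + gas sampler + GPS-RTK module + acoustic recorder + thermal camera — 436 at 1384 g.
Replace GPS-RTK module and thermal camera with multispectral imager: the trade gains 21 net, giving 457 at 1460 g.
Nothing else within 1460 g beats 457.

457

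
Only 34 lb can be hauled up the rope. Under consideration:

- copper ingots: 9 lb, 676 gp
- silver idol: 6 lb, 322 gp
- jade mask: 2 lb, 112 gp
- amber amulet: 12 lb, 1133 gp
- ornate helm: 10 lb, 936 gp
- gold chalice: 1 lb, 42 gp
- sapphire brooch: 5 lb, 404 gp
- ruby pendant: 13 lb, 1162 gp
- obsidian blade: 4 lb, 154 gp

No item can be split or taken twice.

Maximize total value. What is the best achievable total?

By value per lb: amber amulet 94.42, ornate helm 93.60, ruby pendant 89.38 lead.
Greedy by ratio would take jade mask + amber amulet + ornate helm + gold chalice + sapphire brooch + obsidian blade: 34 lb used, total 2781.
But copper ingots + amber amulet + ruby pendant fits in 34 lb and reaches 2971.
Next best is copper ingots + jade mask + amber amulet + ornate helm + gold chalice at 2899 (34 lb) — short by 72.

2971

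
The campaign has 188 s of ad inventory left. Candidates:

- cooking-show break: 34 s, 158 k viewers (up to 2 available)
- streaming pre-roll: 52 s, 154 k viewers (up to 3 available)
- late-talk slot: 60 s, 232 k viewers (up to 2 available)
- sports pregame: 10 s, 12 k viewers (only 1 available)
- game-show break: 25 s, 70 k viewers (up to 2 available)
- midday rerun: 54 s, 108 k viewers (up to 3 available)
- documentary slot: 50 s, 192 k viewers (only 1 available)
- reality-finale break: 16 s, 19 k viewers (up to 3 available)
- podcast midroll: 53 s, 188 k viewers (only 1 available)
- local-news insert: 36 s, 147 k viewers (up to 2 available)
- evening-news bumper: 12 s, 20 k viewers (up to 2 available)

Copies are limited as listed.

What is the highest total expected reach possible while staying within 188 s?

By expected reach per s: cooking-show break 4.65, local-news insert 4.08, late-talk slot 3.87, documentary slot 3.84 lead.
Filling by ratio: 2×cooking-show break + sports pregame + game-show break + 2×local-news insert + evening-news bumper for 712, with 1 s left unused.
But 2×cooking-show break + 2×late-talk slot fits in 188 s and reaches 780.

780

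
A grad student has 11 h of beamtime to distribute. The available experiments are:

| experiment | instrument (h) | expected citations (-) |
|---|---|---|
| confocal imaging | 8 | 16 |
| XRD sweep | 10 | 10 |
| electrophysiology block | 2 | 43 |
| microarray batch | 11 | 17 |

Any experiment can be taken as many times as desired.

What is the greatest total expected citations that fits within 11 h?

By expected citations per h: electrophysiology block 21.50, confocal imaging 2.00, microarray batch 1.55 lead.
Best packing: 5×electrophysiology block — 10 h, 215 total.

215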